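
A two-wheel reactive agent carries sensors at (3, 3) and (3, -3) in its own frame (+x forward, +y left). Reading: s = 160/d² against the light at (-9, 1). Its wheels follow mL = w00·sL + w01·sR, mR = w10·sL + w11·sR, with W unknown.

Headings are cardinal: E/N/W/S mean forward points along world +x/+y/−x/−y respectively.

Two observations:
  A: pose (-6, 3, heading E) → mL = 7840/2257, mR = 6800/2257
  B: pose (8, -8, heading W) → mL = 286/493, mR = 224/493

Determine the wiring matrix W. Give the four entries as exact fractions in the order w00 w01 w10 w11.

1/2 1/2 -1/2 1

obs A: pose=(-6,3,E) → sL=160/61, sR=160/37, mL=7840/2257, mR=6800/2257
obs B: pose=(8,-8,W) → sL=8/17, sR=20/29, mL=286/493, mR=224/493
sensor matrix S = [[160/61, 160/37], [8/17, 20/29]]; det S = -251520/1112701
solve [mL_A; mL_B] = S·[w00; w01] and [mR_A; mR_B] = S·[w10; w11]:
  w00 = 1/2, w01 = 1/2, w10 = -1/2, w11 = 1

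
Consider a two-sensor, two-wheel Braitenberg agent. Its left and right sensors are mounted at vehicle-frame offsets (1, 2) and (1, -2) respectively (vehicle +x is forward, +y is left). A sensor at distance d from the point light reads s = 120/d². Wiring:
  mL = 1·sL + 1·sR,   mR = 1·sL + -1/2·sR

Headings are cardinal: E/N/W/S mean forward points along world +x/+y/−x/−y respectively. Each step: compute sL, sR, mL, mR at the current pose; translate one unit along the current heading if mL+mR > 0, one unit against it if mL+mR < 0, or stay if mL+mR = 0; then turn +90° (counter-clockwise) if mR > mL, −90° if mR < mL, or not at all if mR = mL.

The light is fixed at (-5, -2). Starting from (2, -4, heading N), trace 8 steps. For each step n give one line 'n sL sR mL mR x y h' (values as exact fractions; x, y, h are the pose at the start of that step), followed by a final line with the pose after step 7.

n=0: pose=(2,-4,N); sL=60/13, sR=60/41; mL=3240/533, mR=2070/533; mL+mR=5310/533 → advance +1; mR−mL=-90/41 → turn -1·90°
n=1: pose=(2,-3,E); sL=24/13, sR=120/73; mL=3312/949, mR=972/949; mL+mR=4284/949 → advance +1; mR−mL=-180/73 → turn -1·90°
n=2: pose=(3,-3,S); sL=15/13, sR=3; mL=54/13, mR=-9/26; mL+mR=99/26 → advance +1; mR−mL=-9/2 → turn -1·90°
n=3: pose=(3,-4,W); sL=24/13, sR=120/49; mL=2736/637, mR=396/637; mL+mR=3132/637 → advance +1; mR−mL=-180/49 → turn -1·90°
n=4: pose=(2,-4,N); sL=60/13, sR=60/41; mL=3240/533, mR=2070/533; mL+mR=5310/533 → advance +1; mR−mL=-90/41 → turn -1·90°
n=5: pose=(2,-3,E); sL=24/13, sR=120/73; mL=3312/949, mR=972/949; mL+mR=4284/949 → advance +1; mR−mL=-180/73 → turn -1·90°
n=6: pose=(3,-3,S); sL=15/13, sR=3; mL=54/13, mR=-9/26; mL+mR=99/26 → advance +1; mR−mL=-9/2 → turn -1·90°
n=7: pose=(3,-4,W); sL=24/13, sR=120/49; mL=2736/637, mR=396/637; mL+mR=3132/637 → advance +1; mR−mL=-180/49 → turn -1·90°

0 60/13 60/41 3240/533 2070/533 2 -4 N
1 24/13 120/73 3312/949 972/949 2 -3 E
2 15/13 3 54/13 -9/26 3 -3 S
3 24/13 120/49 2736/637 396/637 3 -4 W
4 60/13 60/41 3240/533 2070/533 2 -4 N
5 24/13 120/73 3312/949 972/949 2 -3 E
6 15/13 3 54/13 -9/26 3 -3 S
7 24/13 120/49 2736/637 396/637 3 -4 W
final 2 -4 N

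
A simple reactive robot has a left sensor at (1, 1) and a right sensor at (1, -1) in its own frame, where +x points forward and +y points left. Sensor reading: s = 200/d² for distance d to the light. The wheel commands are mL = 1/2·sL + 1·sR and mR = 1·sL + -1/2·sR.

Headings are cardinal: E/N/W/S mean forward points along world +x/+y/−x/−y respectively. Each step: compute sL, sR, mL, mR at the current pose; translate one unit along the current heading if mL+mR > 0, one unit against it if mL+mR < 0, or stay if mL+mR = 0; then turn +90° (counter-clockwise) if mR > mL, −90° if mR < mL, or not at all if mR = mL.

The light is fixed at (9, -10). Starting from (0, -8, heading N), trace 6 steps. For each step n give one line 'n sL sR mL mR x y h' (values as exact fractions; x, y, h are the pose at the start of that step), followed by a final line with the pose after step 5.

0 200/109 200/73 29100/7957 3700/7957 0 -8 N
1 5/2 50/17 285/68 35/34 0 -7 E
2 200/53 40/17 3820/901 2340/901 1 -7 S
3 100/41 20/9 1270/369 490/369 1 -8 W
4 200/109 200/73 29100/7957 3700/7957 0 -8 N
5 5/2 50/17 285/68 35/34 0 -7 E
final 1 -7 S

n=0: pose=(0,-8,N); sL=200/109, sR=200/73; mL=29100/7957, mR=3700/7957; mL+mR=32800/7957 → advance +1; mR−mL=-25400/7957 → turn -1·90°
n=1: pose=(0,-7,E); sL=5/2, sR=50/17; mL=285/68, mR=35/34; mL+mR=355/68 → advance +1; mR−mL=-215/68 → turn -1·90°
n=2: pose=(1,-7,S); sL=200/53, sR=40/17; mL=3820/901, mR=2340/901; mL+mR=6160/901 → advance +1; mR−mL=-1480/901 → turn -1·90°
n=3: pose=(1,-8,W); sL=100/41, sR=20/9; mL=1270/369, mR=490/369; mL+mR=1760/369 → advance +1; mR−mL=-260/123 → turn -1·90°
n=4: pose=(0,-8,N); sL=200/109, sR=200/73; mL=29100/7957, mR=3700/7957; mL+mR=32800/7957 → advance +1; mR−mL=-25400/7957 → turn -1·90°
n=5: pose=(0,-7,E); sL=5/2, sR=50/17; mL=285/68, mR=35/34; mL+mR=355/68 → advance +1; mR−mL=-215/68 → turn -1·90°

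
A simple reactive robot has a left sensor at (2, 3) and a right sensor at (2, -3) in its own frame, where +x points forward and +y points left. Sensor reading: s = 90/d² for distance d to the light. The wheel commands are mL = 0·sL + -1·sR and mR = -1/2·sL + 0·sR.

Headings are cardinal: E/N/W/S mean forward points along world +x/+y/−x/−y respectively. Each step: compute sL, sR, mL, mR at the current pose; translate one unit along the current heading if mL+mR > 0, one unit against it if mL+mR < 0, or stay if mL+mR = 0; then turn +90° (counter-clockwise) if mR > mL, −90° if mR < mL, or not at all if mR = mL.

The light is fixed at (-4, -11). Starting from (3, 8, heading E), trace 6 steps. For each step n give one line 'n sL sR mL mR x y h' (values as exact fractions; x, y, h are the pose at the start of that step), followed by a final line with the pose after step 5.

n=0: pose=(3,8,E); sL=18/113, sR=90/337; mL=-90/337, mR=-9/113; mL+mR=-13203/38081 → advance -1; mR−mL=7137/38081 → turn +1·90°
n=1: pose=(2,8,N); sL=1/5, sR=5/29; mL=-5/29, mR=-1/10; mL+mR=-79/290 → advance -1; mR−mL=21/290 → turn +1·90°
n=2: pose=(2,7,W); sL=90/241, sR=90/457; mL=-90/457, mR=-45/241; mL+mR=-42255/110137 → advance -1; mR−mL=1125/110137 → turn +1·90°
n=3: pose=(3,7,S); sL=45/178, sR=45/136; mL=-45/136, mR=-45/356; mL+mR=-5535/12104 → advance -1; mR−mL=2475/12104 → turn +1·90°
n=4: pose=(3,8,E); sL=18/113, sR=90/337; mL=-90/337, mR=-9/113; mL+mR=-13203/38081 → advance -1; mR−mL=7137/38081 → turn +1·90°
n=5: pose=(2,8,N); sL=1/5, sR=5/29; mL=-5/29, mR=-1/10; mL+mR=-79/290 → advance -1; mR−mL=21/290 → turn +1·90°

0 18/113 90/337 -90/337 -9/113 3 8 E
1 1/5 5/29 -5/29 -1/10 2 8 N
2 90/241 90/457 -90/457 -45/241 2 7 W
3 45/178 45/136 -45/136 -45/356 3 7 S
4 18/113 90/337 -90/337 -9/113 3 8 E
5 1/5 5/29 -5/29 -1/10 2 8 N
final 2 7 W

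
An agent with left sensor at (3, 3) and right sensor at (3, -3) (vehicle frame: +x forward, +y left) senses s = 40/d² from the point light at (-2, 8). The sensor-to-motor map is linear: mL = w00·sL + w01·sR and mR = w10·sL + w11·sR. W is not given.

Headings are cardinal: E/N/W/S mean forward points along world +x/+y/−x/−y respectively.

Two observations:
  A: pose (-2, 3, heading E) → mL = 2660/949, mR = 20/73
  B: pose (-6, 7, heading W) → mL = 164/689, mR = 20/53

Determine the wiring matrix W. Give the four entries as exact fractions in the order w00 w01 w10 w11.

obs A: pose=(-2,3,E) → sL=40/13, sR=40/73, mL=2660/949, mR=20/73
obs B: pose=(-6,7,W) → sL=8/13, sR=40/53, mL=164/689, mR=20/53
sensor matrix S = [[40/13, 40/73], [8/13, 40/53]]; det S = 7680/3869
solve [mL_A; mL_B] = S·[w00; w01] and [mR_A; mR_B] = S·[w10; w11]:
  w00 = 1, w01 = -1/2, w10 = 0, w11 = 1/2

1 -1/2 0 1/2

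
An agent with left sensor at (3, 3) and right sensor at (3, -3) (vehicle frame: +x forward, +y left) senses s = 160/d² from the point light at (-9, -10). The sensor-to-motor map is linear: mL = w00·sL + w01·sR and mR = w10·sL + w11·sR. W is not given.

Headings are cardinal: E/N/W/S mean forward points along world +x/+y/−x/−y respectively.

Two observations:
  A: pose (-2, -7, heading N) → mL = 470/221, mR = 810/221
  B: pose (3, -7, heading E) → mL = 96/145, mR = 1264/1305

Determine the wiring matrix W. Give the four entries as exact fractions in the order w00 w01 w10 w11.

1/2 1/2 1 1/2

obs A: pose=(-2,-7,N) → sL=40/13, sR=20/17, mL=470/221, mR=810/221
obs B: pose=(3,-7,E) → sL=160/261, sR=32/45, mL=96/145, mR=1264/1305
sensor matrix S = [[40/13, 20/17], [160/261, 32/45]]; det S = 84608/57681
solve [mL_A; mL_B] = S·[w00; w01] and [mR_A; mR_B] = S·[w10; w11]:
  w00 = 1/2, w01 = 1/2, w10 = 1, w11 = 1/2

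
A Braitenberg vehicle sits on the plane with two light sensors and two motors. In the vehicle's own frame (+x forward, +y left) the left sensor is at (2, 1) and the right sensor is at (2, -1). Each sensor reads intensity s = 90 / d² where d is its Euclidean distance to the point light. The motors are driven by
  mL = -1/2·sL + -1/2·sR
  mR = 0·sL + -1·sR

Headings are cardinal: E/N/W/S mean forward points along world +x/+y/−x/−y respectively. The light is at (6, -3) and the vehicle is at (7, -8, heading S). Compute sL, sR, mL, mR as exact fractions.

left sensor world pos  = (8, -10); dL² = 53
right sensor world pos = (6, -10); dR² = 49
sL = 90/53 = 90/53
sR = 90/49 = 90/49
mL = -1/2·sL + -1/2·sR = -4590/2597
mR = 0·sL + -1·sR = -90/49

90/53 90/49 -4590/2597 -90/49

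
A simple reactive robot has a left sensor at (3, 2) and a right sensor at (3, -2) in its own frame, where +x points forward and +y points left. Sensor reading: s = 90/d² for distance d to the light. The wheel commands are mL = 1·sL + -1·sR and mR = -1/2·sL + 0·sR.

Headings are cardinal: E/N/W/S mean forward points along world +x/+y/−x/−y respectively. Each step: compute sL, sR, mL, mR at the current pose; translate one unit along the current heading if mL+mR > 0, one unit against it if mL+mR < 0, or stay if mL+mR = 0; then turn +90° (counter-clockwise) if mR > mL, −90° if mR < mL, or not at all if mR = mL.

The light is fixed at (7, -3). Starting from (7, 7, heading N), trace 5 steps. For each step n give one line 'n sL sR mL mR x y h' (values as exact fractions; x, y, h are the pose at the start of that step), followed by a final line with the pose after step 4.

n=0: pose=(7,7,N); sL=90/173, sR=90/173; mL=0, mR=-45/173; mL+mR=-45/173 → advance -1; mR−mL=-45/173 → turn -1·90°
n=1: pose=(7,6,E); sL=9/13, sR=45/29; mL=-324/377, mR=-9/26; mL+mR=-909/754 → advance -1; mR−mL=387/754 → turn +1·90°
n=2: pose=(6,6,N); sL=10/17, sR=18/29; mL=-16/493, mR=-5/17; mL+mR=-161/493 → advance -1; mR−mL=-129/493 → turn -1·90°
n=3: pose=(6,5,E); sL=45/52, sR=9/4; mL=-18/13, mR=-45/104; mL+mR=-189/104 → advance -1; mR−mL=99/104 → turn +1·90°
n=4: pose=(5,5,N); sL=90/137, sR=90/121; mL=-1440/16577, mR=-45/137; mL+mR=-6885/16577 → advance -1; mR−mL=-4005/16577 → turn -1·90°

0 90/173 90/173 0 -45/173 7 7 N
1 9/13 45/29 -324/377 -9/26 7 6 E
2 10/17 18/29 -16/493 -5/17 6 6 N
3 45/52 9/4 -18/13 -45/104 6 5 E
4 90/137 90/121 -1440/16577 -45/137 5 5 N
final 5 4 E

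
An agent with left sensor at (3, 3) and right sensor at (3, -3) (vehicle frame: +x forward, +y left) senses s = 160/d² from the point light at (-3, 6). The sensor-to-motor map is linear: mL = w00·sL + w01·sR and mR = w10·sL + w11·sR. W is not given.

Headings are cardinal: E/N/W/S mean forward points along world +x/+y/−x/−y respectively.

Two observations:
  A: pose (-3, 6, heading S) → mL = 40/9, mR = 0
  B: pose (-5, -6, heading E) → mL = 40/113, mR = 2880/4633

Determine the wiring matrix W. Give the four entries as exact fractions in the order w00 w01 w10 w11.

obs A: pose=(-3,6,S) → sL=80/9, sR=80/9, mL=40/9, mR=0
obs B: pose=(-5,-6,E) → sL=80/41, sR=80/113, mL=40/113, mR=2880/4633
sensor matrix S = [[80/9, 80/9], [80/41, 80/113]]; det S = -51200/4633
solve [mL_A; mL_B] = S·[w00; w01] and [mR_A; mR_B] = S·[w10; w11]:
  w00 = 0, w01 = 1/2, w10 = 1/2, w11 = -1/2

0 1/2 1/2 -1/2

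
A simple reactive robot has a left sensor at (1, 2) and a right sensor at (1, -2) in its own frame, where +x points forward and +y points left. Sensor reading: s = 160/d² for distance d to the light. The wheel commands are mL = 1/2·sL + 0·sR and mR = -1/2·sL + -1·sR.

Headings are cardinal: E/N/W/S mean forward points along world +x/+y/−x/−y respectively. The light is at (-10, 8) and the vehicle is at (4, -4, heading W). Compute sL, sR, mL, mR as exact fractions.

left sensor world pos  = (3, -6); dL² = 365
right sensor world pos = (3, -2); dR² = 269
sL = 160/365 = 32/73
sR = 160/269 = 160/269
mL = 1/2·sL + 0·sR = 16/73
mR = -1/2·sL + -1·sR = -15984/19637

32/73 160/269 16/73 -15984/19637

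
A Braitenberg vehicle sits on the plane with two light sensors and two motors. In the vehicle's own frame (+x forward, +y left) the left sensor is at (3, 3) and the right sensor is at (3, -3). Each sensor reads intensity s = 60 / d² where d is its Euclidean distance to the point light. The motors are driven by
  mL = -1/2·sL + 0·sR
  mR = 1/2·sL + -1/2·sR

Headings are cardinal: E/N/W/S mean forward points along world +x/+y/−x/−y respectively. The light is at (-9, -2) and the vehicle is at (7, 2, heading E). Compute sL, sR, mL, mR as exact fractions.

left sensor world pos  = (10, 5); dL² = 410
right sensor world pos = (10, -1); dR² = 362
sL = 60/410 = 6/41
sR = 60/362 = 30/181
mL = -1/2·sL + 0·sR = -3/41
mR = 1/2·sL + -1/2·sR = -72/7421

6/41 30/181 -3/41 -72/7421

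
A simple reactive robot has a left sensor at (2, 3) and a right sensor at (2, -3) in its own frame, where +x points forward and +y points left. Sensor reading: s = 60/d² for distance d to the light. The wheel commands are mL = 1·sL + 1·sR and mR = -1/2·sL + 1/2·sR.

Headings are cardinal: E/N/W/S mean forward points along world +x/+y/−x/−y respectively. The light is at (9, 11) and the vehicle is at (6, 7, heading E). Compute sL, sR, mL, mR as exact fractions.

30 6/5 156/5 -72/5

left sensor world pos  = (8, 10); dL² = 2
right sensor world pos = (8, 4); dR² = 50
sL = 60/2 = 30
sR = 60/50 = 6/5
mL = 1·sL + 1·sR = 156/5
mR = -1/2·sL + 1/2·sR = -72/5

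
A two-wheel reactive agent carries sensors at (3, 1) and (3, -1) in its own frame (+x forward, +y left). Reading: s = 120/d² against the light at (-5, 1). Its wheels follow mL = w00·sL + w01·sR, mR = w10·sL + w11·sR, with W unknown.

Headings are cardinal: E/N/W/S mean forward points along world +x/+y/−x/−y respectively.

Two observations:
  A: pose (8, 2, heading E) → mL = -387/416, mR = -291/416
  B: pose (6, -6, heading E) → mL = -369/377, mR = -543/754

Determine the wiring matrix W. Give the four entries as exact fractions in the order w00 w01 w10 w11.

-1 -1 -1/2 -1

obs A: pose=(8,2,E) → sL=6/13, sR=15/32, mL=-387/416, mR=-291/416
obs B: pose=(6,-6,E) → sL=15/29, sR=6/13, mL=-369/377, mR=-543/754
sensor matrix S = [[6/13, 15/32], [15/29, 6/13]]; det S = -4617/156832
solve [mL_A; mL_B] = S·[w00; w01] and [mR_A; mR_B] = S·[w10; w11]:
  w00 = -1, w01 = -1, w10 = -1/2, w11 = -1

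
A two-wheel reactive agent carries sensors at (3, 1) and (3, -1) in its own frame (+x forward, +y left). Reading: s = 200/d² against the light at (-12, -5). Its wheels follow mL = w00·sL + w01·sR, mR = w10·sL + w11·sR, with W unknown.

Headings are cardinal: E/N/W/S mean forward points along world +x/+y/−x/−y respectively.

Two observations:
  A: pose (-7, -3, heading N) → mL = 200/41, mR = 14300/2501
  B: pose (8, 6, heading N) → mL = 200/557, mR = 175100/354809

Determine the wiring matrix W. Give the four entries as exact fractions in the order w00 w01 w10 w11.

1 0 1/2 1

obs A: pose=(-7,-3,N) → sL=200/41, sR=200/61, mL=200/41, mR=14300/2501
obs B: pose=(8,6,N) → sL=200/557, sR=200/637, mL=200/557, mR=175100/354809
sensor matrix S = [[200/41, 200/61], [200/557, 200/637]]; det S = 314400000/887377309
solve [mL_A; mL_B] = S·[w00; w01] and [mR_A; mR_B] = S·[w10; w11]:
  w00 = 1, w01 = 0, w10 = 1/2, w11 = 1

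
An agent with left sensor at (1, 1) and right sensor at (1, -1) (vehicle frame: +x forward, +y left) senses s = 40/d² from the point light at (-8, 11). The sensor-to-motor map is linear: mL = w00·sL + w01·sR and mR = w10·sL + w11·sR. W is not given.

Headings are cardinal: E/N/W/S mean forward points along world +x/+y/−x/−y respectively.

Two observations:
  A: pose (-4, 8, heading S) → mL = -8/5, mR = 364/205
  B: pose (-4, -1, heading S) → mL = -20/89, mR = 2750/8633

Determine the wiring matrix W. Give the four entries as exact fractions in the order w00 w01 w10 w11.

0 -1 1 1/2

obs A: pose=(-4,8,S) → sL=40/41, sR=8/5, mL=-8/5, mR=364/205
obs B: pose=(-4,-1,S) → sL=20/97, sR=20/89, mL=-20/89, mR=2750/8633
sensor matrix S = [[40/41, 8/5], [20/97, 20/89]]; det S = -39168/353953
solve [mL_A; mL_B] = S·[w00; w01] and [mR_A; mR_B] = S·[w10; w11]:
  w00 = 0, w01 = -1, w10 = 1, w11 = 1/2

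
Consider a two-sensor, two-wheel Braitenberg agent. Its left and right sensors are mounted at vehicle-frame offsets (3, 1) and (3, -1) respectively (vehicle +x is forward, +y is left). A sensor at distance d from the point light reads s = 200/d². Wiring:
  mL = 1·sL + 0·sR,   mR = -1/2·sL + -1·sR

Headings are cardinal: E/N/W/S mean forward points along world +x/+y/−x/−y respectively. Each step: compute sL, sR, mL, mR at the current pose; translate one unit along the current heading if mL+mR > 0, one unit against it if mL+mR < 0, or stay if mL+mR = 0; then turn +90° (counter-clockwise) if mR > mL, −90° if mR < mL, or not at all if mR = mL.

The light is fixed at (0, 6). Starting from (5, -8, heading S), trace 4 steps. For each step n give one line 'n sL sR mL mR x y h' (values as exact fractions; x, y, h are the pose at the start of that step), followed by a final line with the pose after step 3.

0 8/13 40/61 8/13 -764/793 5 -8 S
1 1 50/37 1 -137/74 5 -7 W
2 8/5 200/149 8/5 -1596/745 6 -7 N
3 4/5 100/153 4/5 -806/765 6 -8 E
final 5 -8 S

n=0: pose=(5,-8,S); sL=8/13, sR=40/61; mL=8/13, mR=-764/793; mL+mR=-276/793 → advance -1; mR−mL=-1252/793 → turn -1·90°
n=1: pose=(5,-7,W); sL=1, sR=50/37; mL=1, mR=-137/74; mL+mR=-63/74 → advance -1; mR−mL=-211/74 → turn -1·90°
n=2: pose=(6,-7,N); sL=8/5, sR=200/149; mL=8/5, mR=-1596/745; mL+mR=-404/745 → advance -1; mR−mL=-2788/745 → turn -1·90°
n=3: pose=(6,-8,E); sL=4/5, sR=100/153; mL=4/5, mR=-806/765; mL+mR=-194/765 → advance -1; mR−mL=-1418/765 → turn -1·90°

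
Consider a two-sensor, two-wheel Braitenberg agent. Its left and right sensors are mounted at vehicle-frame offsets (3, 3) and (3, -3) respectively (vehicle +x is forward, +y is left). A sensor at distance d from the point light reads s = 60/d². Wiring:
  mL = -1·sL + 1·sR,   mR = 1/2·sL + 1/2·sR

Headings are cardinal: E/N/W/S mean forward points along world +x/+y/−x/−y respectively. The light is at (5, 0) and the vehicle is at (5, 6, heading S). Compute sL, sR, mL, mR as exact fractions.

left sensor world pos  = (8, 3); dL² = 18
right sensor world pos = (2, 3); dR² = 18
sL = 60/18 = 10/3
sR = 60/18 = 10/3
mL = -1·sL + 1·sR = 0
mR = 1/2·sL + 1/2·sR = 10/3

10/3 10/3 0 10/3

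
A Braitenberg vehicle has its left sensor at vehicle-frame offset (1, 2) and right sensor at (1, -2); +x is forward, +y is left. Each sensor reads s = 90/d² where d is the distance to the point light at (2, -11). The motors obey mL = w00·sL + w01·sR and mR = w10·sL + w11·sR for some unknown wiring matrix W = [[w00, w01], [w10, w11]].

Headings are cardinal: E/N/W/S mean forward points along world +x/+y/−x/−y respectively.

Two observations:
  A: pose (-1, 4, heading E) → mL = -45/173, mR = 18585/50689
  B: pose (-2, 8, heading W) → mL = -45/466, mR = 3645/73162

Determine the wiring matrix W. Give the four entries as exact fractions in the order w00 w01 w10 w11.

obs A: pose=(-1,4,E) → sL=90/293, sR=90/173, mL=-45/173, mR=18585/50689
obs B: pose=(-2,8,W) → sL=45/157, sR=45/233, mL=-45/466, mR=3645/73162
sensor matrix S = [[90/293, 90/173], [45/157, 45/233]]; det S = -166487400/1854254309
solve [mL_A; mL_B] = S·[w00; w01] and [mR_A; mR_B] = S·[w10; w11]:
  w00 = 0, w01 = -1/2, w10 = -1/2, w11 = 1

0 -1/2 -1/2 1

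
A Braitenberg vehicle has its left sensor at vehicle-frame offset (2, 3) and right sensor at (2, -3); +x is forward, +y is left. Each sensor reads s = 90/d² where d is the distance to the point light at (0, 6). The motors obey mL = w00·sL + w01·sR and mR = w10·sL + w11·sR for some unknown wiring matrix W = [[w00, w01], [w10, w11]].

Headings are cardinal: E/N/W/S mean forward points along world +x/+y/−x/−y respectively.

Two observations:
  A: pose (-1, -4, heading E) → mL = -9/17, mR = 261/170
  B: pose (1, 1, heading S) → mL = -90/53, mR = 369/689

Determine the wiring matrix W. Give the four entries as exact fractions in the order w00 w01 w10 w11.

obs A: pose=(-1,-4,E) → sL=9/5, sR=9/17, mL=-9/17, mR=261/170
obs B: pose=(1,1,S) → sL=18/13, sR=90/53, mL=-90/53, mR=369/689
sensor matrix S = [[9/5, 9/17], [18/13, 90/53]]; det S = 27216/11713
solve [mL_A; mL_B] = S·[w00; w01] and [mR_A; mR_B] = S·[w10; w11]:
  w00 = 0, w01 = -1, w10 = 1, w11 = -1/2

0 -1 1 -1/2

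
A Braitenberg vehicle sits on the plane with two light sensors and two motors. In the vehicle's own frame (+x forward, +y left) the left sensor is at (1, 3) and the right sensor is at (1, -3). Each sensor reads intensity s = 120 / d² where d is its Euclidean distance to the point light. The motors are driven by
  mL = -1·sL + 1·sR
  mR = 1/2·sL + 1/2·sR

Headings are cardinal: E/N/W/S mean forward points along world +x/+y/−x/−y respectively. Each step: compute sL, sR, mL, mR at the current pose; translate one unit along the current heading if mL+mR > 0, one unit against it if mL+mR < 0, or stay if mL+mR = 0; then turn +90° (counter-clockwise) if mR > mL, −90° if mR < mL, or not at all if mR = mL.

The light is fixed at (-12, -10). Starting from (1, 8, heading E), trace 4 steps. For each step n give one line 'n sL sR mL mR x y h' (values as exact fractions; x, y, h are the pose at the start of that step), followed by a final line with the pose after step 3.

n=0: pose=(1,8,E); sL=120/637, sR=120/421; mL=25920/268177, mR=63480/268177; mL+mR=89400/268177 → advance +1; mR−mL=37560/268177 → turn +1·90°
n=1: pose=(2,8,N); sL=60/241, sR=12/65; mL=-1008/15665, mR=3396/15665; mL+mR=2388/15665 → advance +1; mR−mL=4404/15665 → turn +1·90°
n=2: pose=(2,9,W); sL=24/85, sR=120/653; mL=-5472/55505, mR=12936/55505; mL+mR=7464/55505 → advance +1; mR−mL=18408/55505 → turn +1·90°
n=3: pose=(1,9,S); sL=6/29, sR=15/53; mL=117/1537, mR=753/3074; mL+mR=987/3074 → advance +1; mR−mL=519/3074 → turn +1·90°

0 120/637 120/421 25920/268177 63480/268177 1 8 E
1 60/241 12/65 -1008/15665 3396/15665 2 8 N
2 24/85 120/653 -5472/55505 12936/55505 2 9 W
3 6/29 15/53 117/1537 753/3074 1 9 S
final 1 8 E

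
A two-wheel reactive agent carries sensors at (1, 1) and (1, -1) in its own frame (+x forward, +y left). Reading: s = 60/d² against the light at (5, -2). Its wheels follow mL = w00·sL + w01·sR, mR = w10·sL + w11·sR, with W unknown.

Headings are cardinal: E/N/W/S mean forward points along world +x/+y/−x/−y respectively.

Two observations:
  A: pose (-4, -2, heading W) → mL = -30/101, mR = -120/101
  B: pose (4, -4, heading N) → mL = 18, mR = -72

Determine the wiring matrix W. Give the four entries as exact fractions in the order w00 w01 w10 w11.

-1 1/2 -1 -1

obs A: pose=(-4,-2,W) → sL=60/101, sR=60/101, mL=-30/101, mR=-120/101
obs B: pose=(4,-4,N) → sL=12, sR=60, mL=18, mR=-72
sensor matrix S = [[60/101, 60/101], [12, 60]]; det S = 2880/101
solve [mL_A; mL_B] = S·[w00; w01] and [mR_A; mR_B] = S·[w10; w11]:
  w00 = -1, w01 = 1/2, w10 = -1, w11 = -1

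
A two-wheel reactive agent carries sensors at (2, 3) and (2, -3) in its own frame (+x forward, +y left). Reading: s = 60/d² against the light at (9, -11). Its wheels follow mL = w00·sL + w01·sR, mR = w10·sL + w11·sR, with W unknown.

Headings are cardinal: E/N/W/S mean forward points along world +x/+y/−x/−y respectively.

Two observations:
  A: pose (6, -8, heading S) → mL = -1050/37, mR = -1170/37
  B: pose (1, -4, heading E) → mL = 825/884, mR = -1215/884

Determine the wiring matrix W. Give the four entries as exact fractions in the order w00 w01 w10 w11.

-1/2 1 -1/2 -1

obs A: pose=(6,-8,S) → sL=60, sR=60/37, mL=-1050/37, mR=-1170/37
obs B: pose=(1,-4,E) → sL=15/34, sR=15/13, mL=825/884, mR=-1215/884
sensor matrix S = [[60, 60/37], [15/34, 15/13]]; det S = 560250/8177
solve [mL_A; mL_B] = S·[w00; w01] and [mR_A; mR_B] = S·[w10; w11]:
  w00 = -1/2, w01 = 1, w10 = -1/2, w11 = -1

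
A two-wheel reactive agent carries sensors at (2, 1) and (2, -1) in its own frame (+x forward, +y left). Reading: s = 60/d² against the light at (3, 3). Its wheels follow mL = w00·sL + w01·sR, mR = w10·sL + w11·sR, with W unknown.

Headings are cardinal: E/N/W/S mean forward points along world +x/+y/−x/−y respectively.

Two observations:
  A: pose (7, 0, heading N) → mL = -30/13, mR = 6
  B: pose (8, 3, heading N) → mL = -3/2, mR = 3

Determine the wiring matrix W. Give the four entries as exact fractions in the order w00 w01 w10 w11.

obs A: pose=(7,0,N) → sL=6, sR=30/13, mL=-30/13, mR=6
obs B: pose=(8,3,N) → sL=3, sR=3/2, mL=-3/2, mR=3
sensor matrix S = [[6, 30/13], [3, 3/2]]; det S = 27/13
solve [mL_A; mL_B] = S·[w00; w01] and [mR_A; mR_B] = S·[w10; w11]:
  w00 = 0, w01 = -1, w10 = 1, w11 = 0

0 -1 1 0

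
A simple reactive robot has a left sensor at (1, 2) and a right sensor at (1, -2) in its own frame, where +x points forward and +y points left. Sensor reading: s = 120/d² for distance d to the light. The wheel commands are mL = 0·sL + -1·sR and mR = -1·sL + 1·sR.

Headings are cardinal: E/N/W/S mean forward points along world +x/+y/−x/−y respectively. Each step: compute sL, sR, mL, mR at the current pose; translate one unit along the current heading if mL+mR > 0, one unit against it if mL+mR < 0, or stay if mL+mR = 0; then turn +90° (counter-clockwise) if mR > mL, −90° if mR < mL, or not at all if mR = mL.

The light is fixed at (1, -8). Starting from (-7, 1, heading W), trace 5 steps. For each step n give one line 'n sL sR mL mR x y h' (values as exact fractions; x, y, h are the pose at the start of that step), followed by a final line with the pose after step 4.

0 12/13 60/101 -60/101 -432/1313 -7 1 W
1 120/89 24/29 -24/29 -1344/2581 -6 1 S
2 2/3 6/5 -6/5 8/15 -6 2 E
3 120/221 120/157 -120/157 7680/34697 -7 2 N
4 12/13 60/101 -60/101 -432/1313 -7 1 W
final -6 1 S

n=0: pose=(-7,1,W); sL=12/13, sR=60/101; mL=-60/101, mR=-432/1313; mL+mR=-12/13 → advance -1; mR−mL=348/1313 → turn +1·90°
n=1: pose=(-6,1,S); sL=120/89, sR=24/29; mL=-24/29, mR=-1344/2581; mL+mR=-120/89 → advance -1; mR−mL=792/2581 → turn +1·90°
n=2: pose=(-6,2,E); sL=2/3, sR=6/5; mL=-6/5, mR=8/15; mL+mR=-2/3 → advance -1; mR−mL=26/15 → turn +1·90°
n=3: pose=(-7,2,N); sL=120/221, sR=120/157; mL=-120/157, mR=7680/34697; mL+mR=-120/221 → advance -1; mR−mL=34200/34697 → turn +1·90°
n=4: pose=(-7,1,W); sL=12/13, sR=60/101; mL=-60/101, mR=-432/1313; mL+mR=-12/13 → advance -1; mR−mL=348/1313 → turn +1·90°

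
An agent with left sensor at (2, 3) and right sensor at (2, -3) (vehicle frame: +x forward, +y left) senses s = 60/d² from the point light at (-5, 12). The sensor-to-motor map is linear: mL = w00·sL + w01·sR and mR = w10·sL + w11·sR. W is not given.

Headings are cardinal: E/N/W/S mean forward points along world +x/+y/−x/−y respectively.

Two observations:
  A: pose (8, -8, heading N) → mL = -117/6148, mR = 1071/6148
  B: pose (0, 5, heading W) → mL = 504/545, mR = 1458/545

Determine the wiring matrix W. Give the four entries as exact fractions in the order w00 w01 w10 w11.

obs A: pose=(8,-8,N) → sL=15/106, sR=3/29, mL=-117/6148, mR=1071/6148
obs B: pose=(0,5,W) → sL=60/109, sR=12/5, mL=504/545, mR=1458/545
sensor matrix S = [[15/106, 3/29], [60/109, 12/5]]; det S = 47358/167533
solve [mL_A; mL_B] = S·[w00; w01] and [mR_A; mR_B] = S·[w10; w11]:
  w00 = -1/2, w01 = 1/2, w10 = 1/2, w11 = 1

-1/2 1/2 1/2 1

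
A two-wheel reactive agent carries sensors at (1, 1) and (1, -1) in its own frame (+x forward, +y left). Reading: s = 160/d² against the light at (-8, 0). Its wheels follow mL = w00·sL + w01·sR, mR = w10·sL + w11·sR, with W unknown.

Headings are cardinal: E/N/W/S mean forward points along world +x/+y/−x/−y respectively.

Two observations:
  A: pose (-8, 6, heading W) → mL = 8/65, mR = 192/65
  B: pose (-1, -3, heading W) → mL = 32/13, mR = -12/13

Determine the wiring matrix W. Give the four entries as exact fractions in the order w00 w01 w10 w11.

-1/2 1 1 -1

obs A: pose=(-8,6,W) → sL=80/13, sR=16/5, mL=8/65, mR=192/65
obs B: pose=(-1,-3,W) → sL=40/13, sR=4, mL=32/13, mR=-12/13
sensor matrix S = [[80/13, 16/5], [40/13, 4]]; det S = 192/13
solve [mL_A; mL_B] = S·[w00; w01] and [mR_A; mR_B] = S·[w10; w11]:
  w00 = -1/2, w01 = 1, w10 = 1, w11 = -1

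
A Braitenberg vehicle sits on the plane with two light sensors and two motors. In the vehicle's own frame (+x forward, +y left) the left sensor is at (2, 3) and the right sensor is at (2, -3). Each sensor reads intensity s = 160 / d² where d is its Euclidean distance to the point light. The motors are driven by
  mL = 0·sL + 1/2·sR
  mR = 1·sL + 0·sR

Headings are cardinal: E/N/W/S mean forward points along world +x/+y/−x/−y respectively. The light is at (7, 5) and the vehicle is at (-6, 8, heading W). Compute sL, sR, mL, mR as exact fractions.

left sensor world pos  = (-8, 5); dL² = 225
right sensor world pos = (-8, 11); dR² = 261
sL = 160/225 = 32/45
sR = 160/261 = 160/261
mL = 0·sL + 1/2·sR = 80/261
mR = 1·sL + 0·sR = 32/45

32/45 160/261 80/261 32/45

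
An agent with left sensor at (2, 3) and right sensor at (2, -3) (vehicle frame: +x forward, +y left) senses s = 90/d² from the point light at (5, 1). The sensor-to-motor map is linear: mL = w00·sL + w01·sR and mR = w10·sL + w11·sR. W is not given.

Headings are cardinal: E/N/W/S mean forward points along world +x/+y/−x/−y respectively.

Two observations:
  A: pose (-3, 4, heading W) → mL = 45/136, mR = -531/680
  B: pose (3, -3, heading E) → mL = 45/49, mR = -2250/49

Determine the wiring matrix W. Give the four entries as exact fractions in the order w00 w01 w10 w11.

obs A: pose=(-3,4,W) → sL=9/10, sR=45/68, mL=45/136, mR=-531/680
obs B: pose=(3,-3,E) → sL=90, sR=90/49, mL=45/49, mR=-2250/49
sensor matrix S = [[9/10, 45/68], [90, 90/49]]; det S = -96471/1666
solve [mL_A; mL_B] = S·[w00; w01] and [mR_A; mR_B] = S·[w10; w11]:
  w00 = 0, w01 = 1/2, w10 = -1/2, w11 = -1/2

0 1/2 -1/2 -1/2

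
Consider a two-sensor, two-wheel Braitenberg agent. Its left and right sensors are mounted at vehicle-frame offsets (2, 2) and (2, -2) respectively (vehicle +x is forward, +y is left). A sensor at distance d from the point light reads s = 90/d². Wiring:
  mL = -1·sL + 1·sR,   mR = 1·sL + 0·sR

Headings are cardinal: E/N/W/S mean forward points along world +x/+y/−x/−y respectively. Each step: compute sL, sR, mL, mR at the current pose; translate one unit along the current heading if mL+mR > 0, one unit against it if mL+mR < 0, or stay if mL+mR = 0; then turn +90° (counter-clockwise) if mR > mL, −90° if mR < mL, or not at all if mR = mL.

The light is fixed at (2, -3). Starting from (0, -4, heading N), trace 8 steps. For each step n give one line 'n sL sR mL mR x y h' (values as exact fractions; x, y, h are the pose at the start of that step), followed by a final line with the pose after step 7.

0 90/17 90 1440/17 90/17 0 -4 N
1 45/2 45/2 0 45/2 0 -3 E
2 90/13 18 144/13 90/13 1 -3 N
3 9 45 36 9 1 -2 E
4 18 18 0 18 2 -2 S
5 45/4 45/4 0 45/4 2 -3 E
6 18 90/13 -144/13 18 3 -3 N
7 45 9 -36 45 3 -2 W
final 2 -2 S

n=0: pose=(0,-4,N); sL=90/17, sR=90; mL=1440/17, mR=90/17; mL+mR=90 → advance +1; mR−mL=-1350/17 → turn -1·90°
n=1: pose=(0,-3,E); sL=45/2, sR=45/2; mL=0, mR=45/2; mL+mR=45/2 → advance +1; mR−mL=45/2 → turn +1·90°
n=2: pose=(1,-3,N); sL=90/13, sR=18; mL=144/13, mR=90/13; mL+mR=18 → advance +1; mR−mL=-54/13 → turn -1·90°
n=3: pose=(1,-2,E); sL=9, sR=45; mL=36, mR=9; mL+mR=45 → advance +1; mR−mL=-27 → turn -1·90°
n=4: pose=(2,-2,S); sL=18, sR=18; mL=0, mR=18; mL+mR=18 → advance +1; mR−mL=18 → turn +1·90°
n=5: pose=(2,-3,E); sL=45/4, sR=45/4; mL=0, mR=45/4; mL+mR=45/4 → advance +1; mR−mL=45/4 → turn +1·90°
n=6: pose=(3,-3,N); sL=18, sR=90/13; mL=-144/13, mR=18; mL+mR=90/13 → advance +1; mR−mL=378/13 → turn +1·90°
n=7: pose=(3,-2,W); sL=45, sR=9; mL=-36, mR=45; mL+mR=9 → advance +1; mR−mL=81 → turn +1·90°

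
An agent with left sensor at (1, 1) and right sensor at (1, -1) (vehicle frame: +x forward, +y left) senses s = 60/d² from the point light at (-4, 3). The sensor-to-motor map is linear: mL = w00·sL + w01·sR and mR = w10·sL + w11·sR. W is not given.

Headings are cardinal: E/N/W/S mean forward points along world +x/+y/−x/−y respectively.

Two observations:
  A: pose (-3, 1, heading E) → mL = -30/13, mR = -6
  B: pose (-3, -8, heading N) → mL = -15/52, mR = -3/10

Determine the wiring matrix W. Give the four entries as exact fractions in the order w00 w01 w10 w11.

0 -1/2 -1/2 0

obs A: pose=(-3,1,E) → sL=12, sR=60/13, mL=-30/13, mR=-6
obs B: pose=(-3,-8,N) → sL=3/5, sR=15/26, mL=-15/52, mR=-3/10
sensor matrix S = [[12, 60/13], [3/5, 15/26]]; det S = 54/13
solve [mL_A; mL_B] = S·[w00; w01] and [mR_A; mR_B] = S·[w10; w11]:
  w00 = 0, w01 = -1/2, w10 = -1/2, w11 = 0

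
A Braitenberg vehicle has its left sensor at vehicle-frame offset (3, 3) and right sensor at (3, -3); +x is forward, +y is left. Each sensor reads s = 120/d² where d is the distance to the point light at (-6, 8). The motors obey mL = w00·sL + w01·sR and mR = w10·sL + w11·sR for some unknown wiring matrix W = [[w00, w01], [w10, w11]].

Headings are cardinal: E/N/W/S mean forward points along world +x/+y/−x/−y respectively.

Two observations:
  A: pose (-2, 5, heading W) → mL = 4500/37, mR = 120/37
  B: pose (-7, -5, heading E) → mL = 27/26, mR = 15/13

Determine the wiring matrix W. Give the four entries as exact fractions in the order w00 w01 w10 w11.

obs A: pose=(-2,5,W) → sL=120/37, sR=120, mL=4500/37, mR=120/37
obs B: pose=(-7,-5,E) → sL=15/13, sR=6/13, mL=27/26, mR=15/13
sensor matrix S = [[120/37, 120], [15/13, 6/13]]; det S = -65880/481
solve [mL_A; mL_B] = S·[w00; w01] and [mR_A; mR_B] = S·[w10; w11]:
  w00 = 1/2, w01 = 1, w10 = 1, w11 = 0

1/2 1 1 0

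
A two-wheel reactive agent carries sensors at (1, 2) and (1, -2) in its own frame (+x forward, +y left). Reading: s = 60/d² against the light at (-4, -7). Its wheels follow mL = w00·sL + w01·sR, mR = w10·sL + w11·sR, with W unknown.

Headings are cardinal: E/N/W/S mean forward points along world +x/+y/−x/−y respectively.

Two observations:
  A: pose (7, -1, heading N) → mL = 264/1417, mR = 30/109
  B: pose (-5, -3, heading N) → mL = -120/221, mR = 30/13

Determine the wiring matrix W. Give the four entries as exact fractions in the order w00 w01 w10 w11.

obs A: pose=(7,-1,N) → sL=6/13, sR=30/109, mL=264/1417, mR=30/109
obs B: pose=(-5,-3,N) → sL=30/17, sR=30/13, mL=-120/221, mR=30/13
sensor matrix S = [[6/13, 30/109], [30/17, 30/13]]; det S = 181440/313157
solve [mL_A; mL_B] = S·[w00; w01] and [mR_A; mR_B] = S·[w10; w11]:
  w00 = 1, w01 = -1, w10 = 0, w11 = 1

1 -1 0 1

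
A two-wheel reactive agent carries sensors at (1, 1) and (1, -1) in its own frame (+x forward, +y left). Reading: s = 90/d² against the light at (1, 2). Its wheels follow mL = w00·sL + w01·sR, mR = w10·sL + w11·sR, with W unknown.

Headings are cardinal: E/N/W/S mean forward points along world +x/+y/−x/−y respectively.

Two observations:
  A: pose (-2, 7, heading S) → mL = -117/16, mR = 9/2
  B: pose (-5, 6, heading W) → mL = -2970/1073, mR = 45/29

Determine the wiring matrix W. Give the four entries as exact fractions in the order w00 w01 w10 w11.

obs A: pose=(-2,7,S) → sL=9/2, sR=45/16, mL=-117/16, mR=9/2
obs B: pose=(-5,6,W) → sL=45/29, sR=45/37, mL=-2970/1073, mR=45/29
sensor matrix S = [[9/2, 45/16], [45/29, 45/37]]; det S = 19035/17168
solve [mL_A; mL_B] = S·[w00; w01] and [mR_A; mR_B] = S·[w10; w11]:
  w00 = -1, w01 = -1, w10 = 1, w11 = 0

-1 -1 1 0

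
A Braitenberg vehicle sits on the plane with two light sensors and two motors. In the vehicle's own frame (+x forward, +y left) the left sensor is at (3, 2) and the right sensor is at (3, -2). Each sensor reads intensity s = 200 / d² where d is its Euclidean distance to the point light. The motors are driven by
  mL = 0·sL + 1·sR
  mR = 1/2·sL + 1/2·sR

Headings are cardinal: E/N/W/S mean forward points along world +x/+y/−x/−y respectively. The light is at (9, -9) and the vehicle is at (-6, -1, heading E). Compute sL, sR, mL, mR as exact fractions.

50/61 10/9 10/9 530/549

left sensor world pos  = (-3, 1); dL² = 244
right sensor world pos = (-3, -3); dR² = 180
sL = 200/244 = 50/61
sR = 200/180 = 10/9
mL = 0·sL + 1·sR = 10/9
mR = 1/2·sL + 1/2·sR = 530/549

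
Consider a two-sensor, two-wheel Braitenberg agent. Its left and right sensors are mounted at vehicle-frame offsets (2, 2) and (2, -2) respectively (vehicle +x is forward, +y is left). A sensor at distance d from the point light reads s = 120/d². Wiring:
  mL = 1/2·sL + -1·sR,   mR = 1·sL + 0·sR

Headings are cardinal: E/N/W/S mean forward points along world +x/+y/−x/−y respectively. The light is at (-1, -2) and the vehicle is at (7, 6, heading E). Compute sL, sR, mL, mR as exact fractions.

3/5 15/17 -99/170 3/5

left sensor world pos  = (9, 8); dL² = 200
right sensor world pos = (9, 4); dR² = 136
sL = 120/200 = 3/5
sR = 120/136 = 15/17
mL = 1/2·sL + -1·sR = -99/170
mR = 1·sL + 0·sR = 3/5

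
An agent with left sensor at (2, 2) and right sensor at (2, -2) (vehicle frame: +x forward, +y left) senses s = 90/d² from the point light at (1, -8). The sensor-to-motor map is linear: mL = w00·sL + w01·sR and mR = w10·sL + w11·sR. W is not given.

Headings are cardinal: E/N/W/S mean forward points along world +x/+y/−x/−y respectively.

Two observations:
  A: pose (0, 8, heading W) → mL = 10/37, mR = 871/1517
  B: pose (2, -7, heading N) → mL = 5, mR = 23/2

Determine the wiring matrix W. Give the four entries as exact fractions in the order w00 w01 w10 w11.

0 1 1 1/2

obs A: pose=(0,8,W) → sL=18/41, sR=10/37, mL=10/37, mR=871/1517
obs B: pose=(2,-7,N) → sL=9, sR=5, mL=5, mR=23/2
sensor matrix S = [[18/41, 10/37], [9, 5]]; det S = -360/1517
solve [mL_A; mL_B] = S·[w00; w01] and [mR_A; mR_B] = S·[w10; w11]:
  w00 = 0, w01 = 1, w10 = 1, w11 = 1/2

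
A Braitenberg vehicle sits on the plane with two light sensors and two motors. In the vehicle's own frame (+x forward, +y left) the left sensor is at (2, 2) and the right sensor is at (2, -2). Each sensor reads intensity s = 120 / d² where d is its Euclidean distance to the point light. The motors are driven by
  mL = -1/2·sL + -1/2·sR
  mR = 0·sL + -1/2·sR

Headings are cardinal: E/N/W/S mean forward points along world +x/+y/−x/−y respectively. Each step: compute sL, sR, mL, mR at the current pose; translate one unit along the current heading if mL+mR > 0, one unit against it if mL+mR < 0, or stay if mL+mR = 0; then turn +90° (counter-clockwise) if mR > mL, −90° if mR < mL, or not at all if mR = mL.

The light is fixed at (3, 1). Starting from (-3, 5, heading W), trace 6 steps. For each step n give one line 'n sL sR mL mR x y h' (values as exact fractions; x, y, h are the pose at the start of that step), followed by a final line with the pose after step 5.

n=0: pose=(-3,5,W); sL=30/17, sR=6/5; mL=-126/85, mR=-3/5; mL+mR=-177/85 → advance -1; mR−mL=15/17 → turn +1·90°
n=1: pose=(-2,5,S); sL=120/13, sR=120/53; mL=-3960/689, mR=-60/53; mL+mR=-4740/689 → advance -1; mR−mL=60/13 → turn +1·90°
n=2: pose=(-2,6,E); sL=60/29, sR=20/3; mL=-380/87, mR=-10/3; mL+mR=-670/87 → advance -1; mR−mL=30/29 → turn +1·90°
n=3: pose=(-3,6,N); sL=120/113, sR=24/13; mL=-2136/1469, mR=-12/13; mL+mR=-3492/1469 → advance -1; mR−mL=60/113 → turn +1·90°
n=4: pose=(-3,5,W); sL=30/17, sR=6/5; mL=-126/85, mR=-3/5; mL+mR=-177/85 → advance -1; mR−mL=15/17 → turn +1·90°
n=5: pose=(-2,5,S); sL=120/13, sR=120/53; mL=-3960/689, mR=-60/53; mL+mR=-4740/689 → advance -1; mR−mL=60/13 → turn +1·90°

0 30/17 6/5 -126/85 -3/5 -3 5 W
1 120/13 120/53 -3960/689 -60/53 -2 5 S
2 60/29 20/3 -380/87 -10/3 -2 6 E
3 120/113 24/13 -2136/1469 -12/13 -3 6 N
4 30/17 6/5 -126/85 -3/5 -3 5 W
5 120/13 120/53 -3960/689 -60/53 -2 5 S
final -2 6 E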